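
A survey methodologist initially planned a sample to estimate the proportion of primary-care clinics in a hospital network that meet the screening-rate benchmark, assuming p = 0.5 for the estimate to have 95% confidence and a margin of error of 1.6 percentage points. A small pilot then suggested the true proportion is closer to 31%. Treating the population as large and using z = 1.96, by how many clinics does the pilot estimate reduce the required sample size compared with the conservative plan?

542

Conservative (p = 0.5): n = 1.96² × 0.25 / 0.016² ≈ 3751.56 → 3752.
Using p = 0.31: p(1−p) = 0.2139, so n = 1.96² × 0.2139 / 0.016² ≈ 3209.84 → 3210.
Reduction: 3752 − 3210 = 542.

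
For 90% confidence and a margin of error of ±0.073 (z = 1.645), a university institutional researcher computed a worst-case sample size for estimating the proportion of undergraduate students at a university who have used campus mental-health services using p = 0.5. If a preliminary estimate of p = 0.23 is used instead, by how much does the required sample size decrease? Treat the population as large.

37

Conservative (p = 0.5): n = 1.645² × 0.25 / 0.073² ≈ 126.95 → 127.
Using p = 0.23: p(1−p) = 0.1771, so n = 1.645² × 0.1771 / 0.073² ≈ 89.93 → 90.
Reduction: 127 − 90 = 37.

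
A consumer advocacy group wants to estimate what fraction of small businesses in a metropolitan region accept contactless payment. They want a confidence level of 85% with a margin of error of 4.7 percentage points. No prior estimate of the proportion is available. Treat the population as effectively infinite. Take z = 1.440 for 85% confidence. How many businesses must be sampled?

235

With no prior estimate, use p = 0.5, giving p(1−p) = 0.25.
n = z²·p(1−p)/E² = 1.440² × 0.2500 / 0.047² = 2.0736 × 0.2500 / 0.002209 ≈ 234.68.
Rounding up gives n = 235.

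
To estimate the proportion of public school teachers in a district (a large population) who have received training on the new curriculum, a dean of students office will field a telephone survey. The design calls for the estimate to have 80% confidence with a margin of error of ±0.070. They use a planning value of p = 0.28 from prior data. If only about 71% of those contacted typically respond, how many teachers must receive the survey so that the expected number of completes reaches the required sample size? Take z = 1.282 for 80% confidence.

Completed interviews needed: n₀ = 1.282² × 0.2016 / 0.070² ≈ 67.62 → 68.
At a 71% response rate, contacts needed = 68 / 0.71 ≈ 95.77 → 96.

96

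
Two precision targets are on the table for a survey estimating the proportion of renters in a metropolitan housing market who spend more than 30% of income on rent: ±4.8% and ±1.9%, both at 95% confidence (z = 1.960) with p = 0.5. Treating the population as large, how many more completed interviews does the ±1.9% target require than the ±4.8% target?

At ±4.8%: n = 1.960² × 0.2500 / 0.048² ≈ 416.84 → 417.
At ±1.9%: n = 1.960² × 0.2500 / 0.019² ≈ 2660.39 → 2661.
Additional respondents: 2661 − 417 = 2244.

2244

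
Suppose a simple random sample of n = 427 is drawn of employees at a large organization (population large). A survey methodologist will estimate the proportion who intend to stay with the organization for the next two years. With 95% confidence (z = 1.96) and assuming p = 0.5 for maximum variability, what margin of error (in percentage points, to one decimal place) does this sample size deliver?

SE(p̂) = √[p(1−p)/n] = √[0.2500/427] = 0.02420.
E = z × SE = 1.96 × 0.02420 = 0.04743, or 4.7 percentage points.

4.7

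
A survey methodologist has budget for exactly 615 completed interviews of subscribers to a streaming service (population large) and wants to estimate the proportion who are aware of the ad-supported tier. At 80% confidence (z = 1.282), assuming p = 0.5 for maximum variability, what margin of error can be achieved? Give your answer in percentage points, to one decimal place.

2.6

SE(p̂) = √[p(1−p)/n] = √[0.2500/615] = 0.02016.
E = z × SE = 1.282 × 0.02016 = 0.02585, or 2.6 percentage points.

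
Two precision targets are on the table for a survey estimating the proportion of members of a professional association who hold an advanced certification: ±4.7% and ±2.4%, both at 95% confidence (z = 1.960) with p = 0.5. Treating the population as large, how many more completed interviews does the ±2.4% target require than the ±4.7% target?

At ±4.7%: n = 1.960² × 0.2500 / 0.047² ≈ 434.77 → 435.
At ±2.4%: n = 1.960² × 0.2500 / 0.024² ≈ 1667.36 → 1668.
Additional respondents: 1668 − 435 = 1233.

1233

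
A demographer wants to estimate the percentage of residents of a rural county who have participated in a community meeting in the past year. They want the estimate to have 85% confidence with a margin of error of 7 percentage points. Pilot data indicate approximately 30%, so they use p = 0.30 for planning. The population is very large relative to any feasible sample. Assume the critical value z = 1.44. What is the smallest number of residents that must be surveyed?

With p = 0.30, p(1−p) = 0.2100.
n = z²·p(1−p)/E² = 1.44² × 0.2100 / 0.070² = 2.0736 × 0.2100 / 0.004900 ≈ 88.87.
Rounding up gives n = 89.

89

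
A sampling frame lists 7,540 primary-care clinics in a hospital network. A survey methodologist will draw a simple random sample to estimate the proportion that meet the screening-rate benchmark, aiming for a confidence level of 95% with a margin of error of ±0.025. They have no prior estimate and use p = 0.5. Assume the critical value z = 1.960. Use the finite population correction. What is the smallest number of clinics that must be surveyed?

1277

Unadjusted: n₀ = 1.960² × 0.50 × 0.50 / 0.025² ≈ 1536.64, so n₀ = 1537.
Finite population correction with N = 7,540: n = n₀ / (1 + (n₀−1)/N) = 1537 / (1 + 1536/7540) = 1537 / 1.2037 ≈ 1276.88.
Rounding up, n = 1277.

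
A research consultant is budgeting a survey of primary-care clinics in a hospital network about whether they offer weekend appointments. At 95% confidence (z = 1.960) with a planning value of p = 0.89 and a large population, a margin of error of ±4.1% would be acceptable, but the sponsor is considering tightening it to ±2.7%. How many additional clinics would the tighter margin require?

292

At ±4.1%: n = 1.960² × 0.0979 / 0.041² ≈ 223.73 → 224.
At ±2.7%: n = 1.960² × 0.0979 / 0.027² ≈ 515.90 → 516.
Additional respondents: 516 − 224 = 292.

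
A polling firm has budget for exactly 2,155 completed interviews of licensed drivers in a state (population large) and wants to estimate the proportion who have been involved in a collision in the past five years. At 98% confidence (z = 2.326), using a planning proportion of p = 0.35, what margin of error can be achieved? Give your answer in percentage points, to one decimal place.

2.4

SE(p̂) = √[p(1−p)/n] = √[0.2275/2155] = 0.01027.
E = z × SE = 2.326 × 0.01027 = 0.02390, or 2.4 percentage points.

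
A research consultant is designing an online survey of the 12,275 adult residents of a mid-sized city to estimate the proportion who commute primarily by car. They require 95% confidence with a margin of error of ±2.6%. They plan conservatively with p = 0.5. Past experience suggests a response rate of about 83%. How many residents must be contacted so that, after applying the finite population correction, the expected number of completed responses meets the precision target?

1535

For 95% confidence, z = 1.960.
Completed interviews needed (unadjusted): n₀ = 1.960² × 0.2500 / 0.026² ≈ 1420.71 → 1421.
FPC for N = 12,275: n = 1421 / (1 + 1420/12275) = 1421 / 1.1157 ≈ 1273.66 → 1274.
At an 83% response rate, contacts needed = 1274 / 0.83 ≈ 1534.94 → 1535.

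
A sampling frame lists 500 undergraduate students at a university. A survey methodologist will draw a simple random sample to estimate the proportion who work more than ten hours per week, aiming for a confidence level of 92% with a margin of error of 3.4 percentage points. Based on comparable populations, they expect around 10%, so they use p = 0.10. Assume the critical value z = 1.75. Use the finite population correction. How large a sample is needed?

Unadjusted: n₀ = 1.75² × 0.10 × 0.90 / 0.034² ≈ 238.43, so n₀ = 239.
Finite population correction with N = 500: n = n₀ / (1 + (n₀−1)/N) = 239 / (1 + 238/500) = 239 / 1.4760 ≈ 161.92.
Rounding up, n = 162.

162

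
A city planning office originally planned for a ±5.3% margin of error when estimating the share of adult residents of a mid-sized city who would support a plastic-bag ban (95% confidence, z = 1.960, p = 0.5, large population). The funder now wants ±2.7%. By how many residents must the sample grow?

At ±5.3%: n = 1.960² × 0.2500 / 0.053² ≈ 341.90 → 342.
At ±2.7%: n = 1.960² × 0.2500 / 0.027² ≈ 1317.42 → 1318.
Additional respondents: 1318 − 342 = 976.

976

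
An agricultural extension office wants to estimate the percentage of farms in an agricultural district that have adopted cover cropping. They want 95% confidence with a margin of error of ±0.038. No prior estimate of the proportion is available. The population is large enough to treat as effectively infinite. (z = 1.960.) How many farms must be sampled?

With no prior estimate, use p = 0.5, giving p(1−p) = 0.25.
n = z²·p(1−p)/E² = 1.960² × 0.2500 / 0.038² = 3.8416 × 0.2500 / 0.001444 ≈ 665.10.
Rounding up gives n = 666.

666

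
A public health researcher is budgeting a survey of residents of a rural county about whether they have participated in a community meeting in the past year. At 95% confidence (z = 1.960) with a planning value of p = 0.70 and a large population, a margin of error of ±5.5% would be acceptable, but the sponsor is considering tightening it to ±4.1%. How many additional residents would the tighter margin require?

At ±5.5%: n = 1.960² × 0.2100 / 0.055² ≈ 266.69 → 267.
At ±4.1%: n = 1.960² × 0.2100 / 0.041² ≈ 479.91 → 480.
Additional respondents: 480 − 267 = 213.

213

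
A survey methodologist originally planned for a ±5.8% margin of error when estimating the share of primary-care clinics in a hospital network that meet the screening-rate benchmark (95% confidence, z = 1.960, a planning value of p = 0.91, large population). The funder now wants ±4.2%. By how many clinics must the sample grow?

85

At ±5.8%: n = 1.960² × 0.0819 / 0.058² ≈ 93.53 → 94.
At ±4.2%: n = 1.960² × 0.0819 / 0.042² ≈ 178.36 → 179.
Additional respondents: 179 − 94 = 85.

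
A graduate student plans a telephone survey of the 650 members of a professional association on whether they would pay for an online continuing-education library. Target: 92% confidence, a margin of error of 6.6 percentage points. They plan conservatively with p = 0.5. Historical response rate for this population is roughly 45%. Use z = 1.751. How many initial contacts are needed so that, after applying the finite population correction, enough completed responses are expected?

Completed interviews needed (unadjusted): n₀ = 1.751² × 0.2500 / 0.066² ≈ 175.96 → 176.
FPC for N = 650: n = 176 / (1 + 175/650) = 176 / 1.2692 ≈ 138.67 → 139.
At a 45% response rate, contacts needed = 139 / 0.45 ≈ 308.89 → 309.

309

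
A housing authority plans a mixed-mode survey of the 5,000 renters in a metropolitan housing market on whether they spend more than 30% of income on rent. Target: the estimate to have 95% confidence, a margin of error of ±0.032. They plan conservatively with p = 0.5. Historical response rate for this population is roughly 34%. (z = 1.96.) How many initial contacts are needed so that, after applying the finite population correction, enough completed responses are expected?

2324

Completed interviews needed (unadjusted): n₀ = 1.96² × 0.2500 / 0.032² ≈ 937.89 → 938.
FPC for N = 5,000: n = 938 / (1 + 937/5000) = 938 / 1.1874 ≈ 789.96 → 790.
At a 34% response rate, contacts needed = 790 / 0.34 ≈ 2323.53 → 2324.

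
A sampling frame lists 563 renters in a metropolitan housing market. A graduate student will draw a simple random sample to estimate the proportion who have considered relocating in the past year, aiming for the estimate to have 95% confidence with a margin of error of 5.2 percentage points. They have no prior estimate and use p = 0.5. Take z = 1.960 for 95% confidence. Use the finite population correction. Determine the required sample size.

Unadjusted: n₀ = 1.960² × 0.50 × 0.50 / 0.052² ≈ 355.18, so n₀ = 356.
Finite population correction with N = 563: n = n₀ / (1 + (n₀−1)/N) = 356 / (1 + 355/563) = 356 / 1.6306 ≈ 218.33.
Rounding up, n = 219.

219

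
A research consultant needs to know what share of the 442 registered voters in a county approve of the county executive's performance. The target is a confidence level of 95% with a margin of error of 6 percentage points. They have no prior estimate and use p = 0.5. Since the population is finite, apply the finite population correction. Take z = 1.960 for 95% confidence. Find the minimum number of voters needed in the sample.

Unadjusted: n₀ = 1.960² × 0.50 × 0.50 / 0.060² ≈ 266.78, so n₀ = 267.
Finite population correction with N = 442: n = n₀ / (1 + (n₀−1)/N) = 267 / (1 + 266/442) = 267 / 1.6018 ≈ 166.69.
Rounding up, n = 167.

167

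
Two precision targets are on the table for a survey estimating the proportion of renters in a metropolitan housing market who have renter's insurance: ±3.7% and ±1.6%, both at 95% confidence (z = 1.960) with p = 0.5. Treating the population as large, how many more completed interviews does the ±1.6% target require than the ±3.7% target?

3050

At ±3.7%: n = 1.960² × 0.2500 / 0.037² ≈ 701.53 → 702.
At ±1.6%: n = 1.960² × 0.2500 / 0.016² ≈ 3751.56 → 3752.
Additional respondents: 3752 − 702 = 3050.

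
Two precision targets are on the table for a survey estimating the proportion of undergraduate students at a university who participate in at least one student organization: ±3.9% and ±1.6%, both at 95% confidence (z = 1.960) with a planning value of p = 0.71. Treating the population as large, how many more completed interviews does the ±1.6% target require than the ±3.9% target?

At ±3.9%: n = 1.960² × 0.2059 / 0.039² ≈ 520.04 → 521.
At ±1.6%: n = 1.960² × 0.2059 / 0.016² ≈ 3089.79 → 3090.
Additional respondents: 3090 − 521 = 2569.

2569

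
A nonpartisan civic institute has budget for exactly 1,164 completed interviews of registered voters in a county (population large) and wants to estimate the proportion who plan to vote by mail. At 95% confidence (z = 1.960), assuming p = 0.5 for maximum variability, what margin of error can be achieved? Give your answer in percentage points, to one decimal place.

2.9

SE(p̂) = √[p(1−p)/n] = √[0.2500/1164] = 0.01466.
E = z × SE = 1.960 × 0.01466 = 0.02872, or 2.9 percentage points.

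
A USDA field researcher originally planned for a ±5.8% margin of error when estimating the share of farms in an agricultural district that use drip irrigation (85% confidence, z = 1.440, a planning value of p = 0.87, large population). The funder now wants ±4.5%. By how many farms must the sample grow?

At ±5.8%: n = 1.440² × 0.1131 / 0.058² ≈ 69.72 → 70.
At ±4.5%: n = 1.440² × 0.1131 / 0.045² ≈ 115.81 → 116.
Additional respondents: 116 − 70 = 46.

46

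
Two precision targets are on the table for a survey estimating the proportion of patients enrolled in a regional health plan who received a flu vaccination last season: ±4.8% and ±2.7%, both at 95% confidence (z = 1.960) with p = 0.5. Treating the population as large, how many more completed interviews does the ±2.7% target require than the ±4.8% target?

At ±4.8%: n = 1.960² × 0.2500 / 0.048² ≈ 416.84 → 417.
At ±2.7%: n = 1.960² × 0.2500 / 0.027² ≈ 1317.42 → 1318.
Additional respondents: 1318 − 417 = 901.

901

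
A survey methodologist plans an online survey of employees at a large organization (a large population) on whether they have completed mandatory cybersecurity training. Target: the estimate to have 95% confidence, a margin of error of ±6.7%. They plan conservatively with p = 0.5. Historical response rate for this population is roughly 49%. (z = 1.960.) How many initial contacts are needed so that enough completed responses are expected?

437

Completed interviews needed: n₀ = 1.960² × 0.2500 / 0.067² ≈ 213.95 → 214.
At a 49% response rate, contacts needed = 214 / 0.49 ≈ 436.73 → 437.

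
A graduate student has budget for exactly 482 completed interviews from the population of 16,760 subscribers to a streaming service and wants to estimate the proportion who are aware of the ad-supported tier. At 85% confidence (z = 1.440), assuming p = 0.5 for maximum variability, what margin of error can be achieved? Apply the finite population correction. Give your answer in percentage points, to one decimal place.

Finite-population factor: (N−n)/(N−1) = (16760−482)/(16760−1) = 0.9713.
SE(p̂) = √[p(1−p)/n · (N−n)/(N−1)] = √[0.2500/482 × 0.9713] = 0.02245.
E = z × SE = 1.440 × 0.02245 = 0.03232 ≈ 3.2 percentage points.

3.2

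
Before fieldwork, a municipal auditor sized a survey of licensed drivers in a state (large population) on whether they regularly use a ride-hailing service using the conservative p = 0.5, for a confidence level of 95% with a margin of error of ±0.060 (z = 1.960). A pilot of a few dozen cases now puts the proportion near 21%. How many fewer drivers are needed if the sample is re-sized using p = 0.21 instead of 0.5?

Conservative (p = 0.5): n = 1.960² × 0.25 / 0.060² ≈ 266.78 → 267.
Using p = 0.21: p(1−p) = 0.1659, so n = 1.960² × 0.1659 / 0.060² ≈ 177.03 → 178.
Reduction: 267 − 178 = 89.

89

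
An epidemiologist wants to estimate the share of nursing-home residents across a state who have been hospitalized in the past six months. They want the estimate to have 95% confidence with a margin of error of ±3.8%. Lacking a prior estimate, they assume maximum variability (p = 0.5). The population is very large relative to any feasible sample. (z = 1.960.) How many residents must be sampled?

With p = 0.5, p(1−p) = 0.25.
n = z²·p(1−p)/E² = 1.960² × 0.2500 / 0.038² = 3.8416 × 0.2500 / 0.001444 ≈ 665.10.
Rounding up gives n = 666.

666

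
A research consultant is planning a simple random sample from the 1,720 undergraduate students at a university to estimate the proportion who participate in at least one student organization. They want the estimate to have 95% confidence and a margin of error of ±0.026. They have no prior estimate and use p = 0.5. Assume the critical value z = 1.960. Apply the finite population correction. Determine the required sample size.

Unadjusted: n₀ = 1.960² × 0.50 × 0.50 / 0.026² ≈ 1420.71, so n₀ = 1421.
Finite population correction with N = 1,720: n = n₀ / (1 + (n₀−1)/N) = 1421 / (1 + 1420/1720) = 1421 / 1.8256 ≈ 778.38.
Rounding up, n = 779.

779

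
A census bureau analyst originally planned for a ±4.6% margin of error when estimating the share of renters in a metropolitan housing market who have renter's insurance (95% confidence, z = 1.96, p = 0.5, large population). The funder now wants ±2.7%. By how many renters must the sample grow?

At ±4.6%: n = 1.96² × 0.2500 / 0.046² ≈ 453.88 → 454.
At ±2.7%: n = 1.96² × 0.2500 / 0.027² ≈ 1317.42 → 1318.
Additional respondents: 1318 − 454 = 864.

864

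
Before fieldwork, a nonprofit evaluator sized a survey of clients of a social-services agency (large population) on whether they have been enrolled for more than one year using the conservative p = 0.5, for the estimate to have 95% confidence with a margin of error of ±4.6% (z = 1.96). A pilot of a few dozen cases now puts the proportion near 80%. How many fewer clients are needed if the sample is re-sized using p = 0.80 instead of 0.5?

163

Conservative (p = 0.5): n = 1.96² × 0.25 / 0.046² ≈ 453.88 → 454.
Using p = 0.80: p(1−p) = 0.1600, so n = 1.96² × 0.1600 / 0.046² ≈ 290.48 → 291.
Reduction: 454 − 291 = 163.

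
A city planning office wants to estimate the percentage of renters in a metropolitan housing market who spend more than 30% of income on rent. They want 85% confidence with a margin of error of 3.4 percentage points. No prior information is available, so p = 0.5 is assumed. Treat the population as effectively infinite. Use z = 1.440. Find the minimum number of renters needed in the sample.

With p = 0.5, p(1−p) = 0.25.
n = z²·p(1−p)/E² = 1.440² × 0.2500 / 0.034² = 2.0736 × 0.2500 / 0.001156 ≈ 448.44.
Rounding up gives n = 449.

449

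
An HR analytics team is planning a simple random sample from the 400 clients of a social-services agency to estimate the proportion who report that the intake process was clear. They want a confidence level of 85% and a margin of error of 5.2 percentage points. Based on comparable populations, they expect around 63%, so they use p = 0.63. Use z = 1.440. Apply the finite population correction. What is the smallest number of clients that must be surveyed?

Unadjusted: n₀ = 1.440² × 0.63 × 0.37 / 0.052² ≈ 178.76, so n₀ = 179.
Finite population correction with N = 400: n = n₀ / (1 + (n₀−1)/N) = 179 / (1 + 178/400) = 179 / 1.4450 ≈ 123.88.
Rounding up, n = 124.

124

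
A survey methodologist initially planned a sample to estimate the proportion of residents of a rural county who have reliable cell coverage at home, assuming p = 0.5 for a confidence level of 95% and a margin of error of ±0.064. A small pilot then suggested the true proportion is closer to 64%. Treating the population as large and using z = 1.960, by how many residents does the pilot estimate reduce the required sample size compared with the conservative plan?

18

Conservative (p = 0.5): n = 1.960² × 0.25 / 0.064² ≈ 234.47 → 235.
Using p = 0.64: p(1−p) = 0.2304, so n = 1.960² × 0.2304 / 0.064² ≈ 216.09 → 217.
Reduction: 235 − 217 = 18.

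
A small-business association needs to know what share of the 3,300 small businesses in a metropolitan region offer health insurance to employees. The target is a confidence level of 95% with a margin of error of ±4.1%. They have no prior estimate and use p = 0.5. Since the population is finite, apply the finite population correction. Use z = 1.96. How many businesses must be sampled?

Unadjusted: n₀ = 1.96² × 0.50 × 0.50 / 0.041² ≈ 571.33, so n₀ = 572.
Finite population correction with N = 3,300: n = n₀ / (1 + (n₀−1)/N) = 572 / (1 + 571/3300) = 572 / 1.1730 ≈ 487.63.
Rounding up, n = 488.

488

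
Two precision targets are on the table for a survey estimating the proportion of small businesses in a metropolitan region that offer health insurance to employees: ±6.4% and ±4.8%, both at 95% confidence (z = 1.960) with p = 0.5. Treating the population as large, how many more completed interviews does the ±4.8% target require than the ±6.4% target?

At ±6.4%: n = 1.960² × 0.2500 / 0.064² ≈ 234.47 → 235.
At ±4.8%: n = 1.960² × 0.2500 / 0.048² ≈ 416.84 → 417.
Additional respondents: 417 − 235 = 182.

182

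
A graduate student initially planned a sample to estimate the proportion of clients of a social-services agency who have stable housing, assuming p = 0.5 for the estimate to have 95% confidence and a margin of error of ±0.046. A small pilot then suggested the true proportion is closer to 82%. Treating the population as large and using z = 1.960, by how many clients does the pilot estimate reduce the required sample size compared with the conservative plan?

Conservative (p = 0.5): n = 1.960² × 0.25 / 0.046² ≈ 453.88 → 454.
Using p = 0.82: p(1−p) = 0.1476, so n = 1.960² × 0.1476 / 0.046² ≈ 267.97 → 268.
Reduction: 454 − 268 = 186.

186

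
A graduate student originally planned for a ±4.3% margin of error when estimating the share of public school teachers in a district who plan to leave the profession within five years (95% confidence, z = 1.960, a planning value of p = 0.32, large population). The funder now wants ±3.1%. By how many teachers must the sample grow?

417

At ±4.3%: n = 1.960² × 0.2176 / 0.043² ≈ 452.10 → 453.
At ±3.1%: n = 1.960² × 0.2176 / 0.031² ≈ 869.86 → 870.
Additional respondents: 870 − 453 = 417.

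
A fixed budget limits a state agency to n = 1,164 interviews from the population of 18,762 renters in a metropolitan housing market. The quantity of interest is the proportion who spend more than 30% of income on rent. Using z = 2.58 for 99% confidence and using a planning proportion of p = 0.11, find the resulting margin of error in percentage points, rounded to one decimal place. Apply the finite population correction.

2.3

Finite-population factor: (N−n)/(N−1) = (18762−1164)/(18762−1) = 0.9380.
SE(p̂) = √[p(1−p)/n · (N−n)/(N−1)] = √[0.0979/1164 × 0.9380] = 0.00888.
E = z × SE = 2.58 × 0.00888 = 0.02292 ≈ 2.3 percentage points.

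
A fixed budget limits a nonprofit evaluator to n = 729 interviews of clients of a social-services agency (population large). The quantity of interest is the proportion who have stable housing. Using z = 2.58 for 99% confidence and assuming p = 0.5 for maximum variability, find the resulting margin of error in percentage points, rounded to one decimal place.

4.8

SE(p̂) = √[p(1−p)/n] = √[0.2500/729] = 0.01852.
E = z × SE = 2.58 × 0.01852 = 0.04778, or 4.8 percentage points.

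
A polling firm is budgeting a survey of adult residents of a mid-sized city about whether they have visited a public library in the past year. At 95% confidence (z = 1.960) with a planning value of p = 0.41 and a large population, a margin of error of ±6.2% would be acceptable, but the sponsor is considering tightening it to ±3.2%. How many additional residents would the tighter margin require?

666

At ±6.2%: n = 1.960² × 0.2419 / 0.062² ≈ 241.75 → 242.
At ±3.2%: n = 1.960² × 0.2419 / 0.032² ≈ 907.50 → 908.
Additional respondents: 908 − 242 = 666.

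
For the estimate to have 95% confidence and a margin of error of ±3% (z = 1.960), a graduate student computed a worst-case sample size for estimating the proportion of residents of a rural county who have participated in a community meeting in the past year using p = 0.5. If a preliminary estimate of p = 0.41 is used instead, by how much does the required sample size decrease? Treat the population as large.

35

Conservative (p = 0.5): n = 1.960² × 0.25 / 0.030² ≈ 1067.11 → 1068.
Using p = 0.41: p(1−p) = 0.2419, so n = 1.960² × 0.2419 / 0.030² ≈ 1032.54 → 1033.
Reduction: 1068 − 1033 = 35.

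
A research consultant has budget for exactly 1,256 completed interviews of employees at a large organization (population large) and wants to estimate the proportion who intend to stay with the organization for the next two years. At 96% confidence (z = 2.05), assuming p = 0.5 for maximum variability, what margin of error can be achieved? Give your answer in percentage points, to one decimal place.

SE(p̂) = √[p(1−p)/n] = √[0.2500/1256] = 0.01411.
E = z × SE = 2.05 × 0.01411 = 0.02892, or 2.9 percentage points.

2.9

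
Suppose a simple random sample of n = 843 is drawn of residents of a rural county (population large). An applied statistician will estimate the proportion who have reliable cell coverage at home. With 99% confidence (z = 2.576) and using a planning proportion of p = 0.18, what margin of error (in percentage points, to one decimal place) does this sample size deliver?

SE(p̂) = √[p(1−p)/n] = √[0.1476/843] = 0.01323.
E = z × SE = 2.576 × 0.01323 = 0.03409, or 3.4 percentage points.

3.4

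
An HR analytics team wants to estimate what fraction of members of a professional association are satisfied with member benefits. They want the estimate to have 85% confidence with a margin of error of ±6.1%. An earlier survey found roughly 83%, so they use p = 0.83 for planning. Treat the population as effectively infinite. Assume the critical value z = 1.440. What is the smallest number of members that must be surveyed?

With p = 0.83, p(1−p) = 0.1411.
n = z²·p(1−p)/E² = 1.440² × 0.1411 / 0.061² = 2.0736 × 0.1411 / 0.003721 ≈ 78.63.
Rounding up gives n = 79.

79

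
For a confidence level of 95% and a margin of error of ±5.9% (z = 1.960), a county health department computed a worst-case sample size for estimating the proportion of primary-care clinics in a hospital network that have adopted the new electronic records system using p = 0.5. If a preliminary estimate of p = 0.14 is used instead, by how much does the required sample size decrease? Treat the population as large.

Conservative (p = 0.5): n = 1.960² × 0.25 / 0.059² ≈ 275.90 → 276.
Using p = 0.14: p(1−p) = 0.1204, so n = 1.960² × 0.1204 / 0.059² ≈ 132.87 → 133.
Reduction: 276 − 133 = 143.

143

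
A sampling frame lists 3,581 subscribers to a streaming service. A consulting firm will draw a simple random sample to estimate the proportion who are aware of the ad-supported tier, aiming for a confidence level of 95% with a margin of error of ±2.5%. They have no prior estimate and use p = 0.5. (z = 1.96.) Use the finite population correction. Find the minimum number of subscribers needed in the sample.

Unadjusted: n₀ = 1.96² × 0.50 × 0.50 / 0.025² ≈ 1536.64, so n₀ = 1537.
Finite population correction with N = 3,581: n = n₀ / (1 + (n₀−1)/N) = 1537 / (1 + 1536/3581) = 1537 / 1.4289 ≈ 1075.63.
Rounding up, n = 1076.

1076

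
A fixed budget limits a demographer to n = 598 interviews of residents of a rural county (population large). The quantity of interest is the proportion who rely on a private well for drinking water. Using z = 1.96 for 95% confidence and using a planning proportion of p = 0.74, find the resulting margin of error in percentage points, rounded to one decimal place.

3.5

SE(p̂) = √[p(1−p)/n] = √[0.1924/598] = 0.01794.
E = z × SE = 1.96 × 0.01794 = 0.03516, or 3.5 percentage points.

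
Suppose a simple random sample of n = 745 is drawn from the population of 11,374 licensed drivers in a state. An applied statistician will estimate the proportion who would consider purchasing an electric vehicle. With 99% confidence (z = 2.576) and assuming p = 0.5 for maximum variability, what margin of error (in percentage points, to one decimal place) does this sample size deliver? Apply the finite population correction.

Finite-population factor: (N−n)/(N−1) = (11374−745)/(11374−1) = 0.9346.
SE(p̂) = √[p(1−p)/n · (N−n)/(N−1)] = √[0.2500/745 × 0.9346] = 0.01771.
E = z × SE = 2.576 × 0.01771 = 0.04562 ≈ 4.6 percentage points.

4.6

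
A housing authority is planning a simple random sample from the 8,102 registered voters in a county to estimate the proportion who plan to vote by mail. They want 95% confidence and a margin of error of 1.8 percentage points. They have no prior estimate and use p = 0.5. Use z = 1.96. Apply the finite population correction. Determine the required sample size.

Unadjusted: n₀ = 1.96² × 0.50 × 0.50 / 0.018² ≈ 2964.20, so n₀ = 2965.
Finite population correction with N = 8,102: n = n₀ / (1 + (n₀−1)/N) = 2965 / (1 + 2964/8102) = 2965 / 1.3658 ≈ 2170.83.
Rounding up, n = 2171.

2171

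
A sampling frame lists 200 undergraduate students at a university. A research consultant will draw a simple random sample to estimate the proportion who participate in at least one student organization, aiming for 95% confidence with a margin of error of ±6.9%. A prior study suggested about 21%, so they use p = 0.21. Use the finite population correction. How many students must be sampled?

For 95% confidence, z = 1.96.
Unadjusted: n₀ = 1.96² × 0.21 × 0.79 / 0.069² ≈ 133.86, so n₀ = 134.
Finite population correction with N = 200: n = n₀ / (1 + (n₀−1)/N) = 134 / (1 + 133/200) = 134 / 1.6650 ≈ 80.48.
Rounding up, n = 81.

81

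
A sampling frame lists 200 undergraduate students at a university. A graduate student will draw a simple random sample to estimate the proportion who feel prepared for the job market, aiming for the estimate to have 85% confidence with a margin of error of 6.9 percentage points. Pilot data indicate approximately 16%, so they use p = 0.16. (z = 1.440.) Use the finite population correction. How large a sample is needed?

46

Unadjusted: n₀ = 1.440² × 0.16 × 0.84 / 0.069² ≈ 58.54, so n₀ = 59.
Finite population correction with N = 200: n = n₀ / (1 + (n₀−1)/N) = 59 / (1 + 58/200) = 59 / 1.2900 ≈ 45.74.
Rounding up, n = 46.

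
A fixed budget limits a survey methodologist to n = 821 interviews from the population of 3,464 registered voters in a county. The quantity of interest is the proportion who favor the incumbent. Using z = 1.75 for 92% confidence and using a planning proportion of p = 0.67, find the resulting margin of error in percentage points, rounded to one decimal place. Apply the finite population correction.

Finite-population factor: (N−n)/(N−1) = (3464−821)/(3464−1) = 0.7632.
SE(p̂) = √[p(1−p)/n · (N−n)/(N−1)] = √[0.2211/821 × 0.7632] = 0.01434.
E = z × SE = 1.75 × 0.01434 = 0.02509 ≈ 2.5 percentage points.

2.5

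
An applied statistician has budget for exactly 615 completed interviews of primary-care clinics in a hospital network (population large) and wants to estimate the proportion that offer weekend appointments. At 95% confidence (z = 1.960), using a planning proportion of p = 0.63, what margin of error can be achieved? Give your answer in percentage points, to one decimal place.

3.8

SE(p̂) = √[p(1−p)/n] = √[0.2331/615] = 0.01947.
E = z × SE = 1.960 × 0.01947 = 0.03816, or 3.8 percentage points.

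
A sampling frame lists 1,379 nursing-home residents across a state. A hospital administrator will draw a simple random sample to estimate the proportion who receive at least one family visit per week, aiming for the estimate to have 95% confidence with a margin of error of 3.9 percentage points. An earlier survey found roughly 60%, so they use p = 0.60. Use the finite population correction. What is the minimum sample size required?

422

For 95% confidence, z = 1.96.
Unadjusted: n₀ = 1.96² × 0.60 × 0.40 / 0.039² ≈ 606.17, so n₀ = 607.
Finite population correction with N = 1,379: n = n₀ / (1 + (n₀−1)/N) = 607 / (1 + 606/1379) = 607 / 1.4394 ≈ 421.69.
Rounding up, n = 422.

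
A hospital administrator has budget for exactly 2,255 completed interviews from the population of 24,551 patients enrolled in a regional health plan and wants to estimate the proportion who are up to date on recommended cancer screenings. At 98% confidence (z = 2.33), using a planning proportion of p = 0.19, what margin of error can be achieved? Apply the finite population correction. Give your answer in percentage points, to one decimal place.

1.8

Finite-population factor: (N−n)/(N−1) = (24551−2255)/(24551−1) = 0.9082.
SE(p̂) = √[p(1−p)/n · (N−n)/(N−1)] = √[0.1539/2255 × 0.9082] = 0.00787.
E = z × SE = 2.33 × 0.00787 = 0.01834 ≈ 1.8 percentage points.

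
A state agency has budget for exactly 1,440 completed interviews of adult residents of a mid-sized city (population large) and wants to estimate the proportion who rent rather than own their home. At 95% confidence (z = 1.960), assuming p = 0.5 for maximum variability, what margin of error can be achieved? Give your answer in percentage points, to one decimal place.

2.6

SE(p̂) = √[p(1−p)/n] = √[0.2500/1440] = 0.01318.
E = z × SE = 1.960 × 0.01318 = 0.02583, or 2.6 percentage points.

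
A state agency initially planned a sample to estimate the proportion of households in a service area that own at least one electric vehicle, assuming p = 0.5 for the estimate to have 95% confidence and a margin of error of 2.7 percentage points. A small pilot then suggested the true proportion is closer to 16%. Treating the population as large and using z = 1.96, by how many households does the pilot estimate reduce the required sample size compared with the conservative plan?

Conservative (p = 0.5): n = 1.96² × 0.25 / 0.027² ≈ 1317.42 → 1318.
Using p = 0.16: p(1−p) = 0.1344, so n = 1.96² × 0.1344 / 0.027² ≈ 708.25 → 709.
Reduction: 1318 − 709 = 609.

609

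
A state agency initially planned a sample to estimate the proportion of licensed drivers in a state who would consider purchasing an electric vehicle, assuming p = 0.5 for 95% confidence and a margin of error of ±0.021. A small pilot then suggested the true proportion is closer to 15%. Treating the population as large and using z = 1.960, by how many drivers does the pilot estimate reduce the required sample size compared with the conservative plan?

1067

Conservative (p = 0.5): n = 1.960² × 0.25 / 0.021² ≈ 2177.78 → 2178.
Using p = 0.15: p(1−p) = 0.1275, so n = 1.960² × 0.1275 / 0.021² ≈ 1110.67 → 1111.
Reduction: 2178 − 1111 = 1067.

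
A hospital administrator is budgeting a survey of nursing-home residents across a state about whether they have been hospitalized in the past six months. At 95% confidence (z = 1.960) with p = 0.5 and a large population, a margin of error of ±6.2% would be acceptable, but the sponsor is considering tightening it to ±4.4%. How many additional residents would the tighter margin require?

247

At ±6.2%: n = 1.960² × 0.2500 / 0.062² ≈ 249.84 → 250.
At ±4.4%: n = 1.960² × 0.2500 / 0.044² ≈ 496.07 → 497.
Additional respondents: 497 − 250 = 247.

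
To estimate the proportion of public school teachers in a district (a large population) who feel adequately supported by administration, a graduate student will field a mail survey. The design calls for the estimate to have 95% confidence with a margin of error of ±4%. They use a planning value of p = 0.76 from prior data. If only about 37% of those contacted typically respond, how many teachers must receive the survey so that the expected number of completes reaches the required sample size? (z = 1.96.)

Completed interviews needed: n₀ = 1.96² × 0.1824 / 0.040² ≈ 437.94 → 438.
At a 37% response rate, contacts needed = 438 / 0.37 ≈ 1183.78 → 1184.

1184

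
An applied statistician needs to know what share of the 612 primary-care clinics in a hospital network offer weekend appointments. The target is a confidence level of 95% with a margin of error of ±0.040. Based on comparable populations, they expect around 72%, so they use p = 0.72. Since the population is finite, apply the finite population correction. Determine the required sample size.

271

For 95% confidence, z = 1.960.
Unadjusted: n₀ = 1.960² × 0.72 × 0.28 / 0.040² ≈ 484.04, so n₀ = 485.
Finite population correction with N = 612: n = n₀ / (1 + (n₀−1)/N) = 485 / (1 + 484/612) = 485 / 1.7908 ≈ 270.82.
Rounding up, n = 271.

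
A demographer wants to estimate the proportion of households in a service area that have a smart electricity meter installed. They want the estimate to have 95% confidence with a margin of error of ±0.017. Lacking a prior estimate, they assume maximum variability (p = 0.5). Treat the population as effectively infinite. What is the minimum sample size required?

3324

For 95% confidence, z = 1.96.
With p = 0.5, p(1−p) = 0.25.
n = z²·p(1−p)/E² = 1.96² × 0.2500 / 0.017² = 3.8416 × 0.2500 / 0.000289 ≈ 3323.18.
Rounding up gives n = 3324.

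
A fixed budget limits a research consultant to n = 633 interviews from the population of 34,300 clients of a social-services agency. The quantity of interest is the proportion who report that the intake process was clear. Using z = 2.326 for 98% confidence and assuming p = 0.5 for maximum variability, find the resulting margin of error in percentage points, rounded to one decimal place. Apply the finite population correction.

4.6

Finite-population factor: (N−n)/(N−1) = (34300−633)/(34300−1) = 0.9816.
SE(p̂) = √[p(1−p)/n · (N−n)/(N−1)] = √[0.2500/633 × 0.9816] = 0.01969.
E = z × SE = 2.326 × 0.01969 = 0.04580 ≈ 4.6 percentage points.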